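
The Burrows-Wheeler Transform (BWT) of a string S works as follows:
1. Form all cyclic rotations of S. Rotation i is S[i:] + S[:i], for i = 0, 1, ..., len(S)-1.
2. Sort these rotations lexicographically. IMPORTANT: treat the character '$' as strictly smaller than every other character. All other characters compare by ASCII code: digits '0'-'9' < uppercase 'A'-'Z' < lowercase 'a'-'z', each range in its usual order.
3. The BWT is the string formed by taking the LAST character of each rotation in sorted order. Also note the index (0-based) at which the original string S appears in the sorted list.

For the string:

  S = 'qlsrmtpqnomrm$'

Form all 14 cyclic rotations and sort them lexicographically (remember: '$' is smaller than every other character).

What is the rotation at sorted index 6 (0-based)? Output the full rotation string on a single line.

Answer: omrm$qlsrmtpqn

Derivation:
All 14 rotations (rotation i = S[i:]+S[:i]):
  rot[0] = qlsrmtpqnomrm$
  rot[1] = lsrmtpqnomrm$q
  rot[2] = srmtpqnomrm$ql
  rot[3] = rmtpqnomrm$qls
  rot[4] = mtpqnomrm$qlsr
  rot[5] = tpqnomrm$qlsrm
  rot[6] = pqnomrm$qlsrmt
  rot[7] = qnomrm$qlsrmtp
  rot[8] = nomrm$qlsrmtpq
  rot[9] = omrm$qlsrmtpqn
  rot[10] = mrm$qlsrmtpqno
  rot[11] = rm$qlsrmtpqnom
  rot[12] = m$qlsrmtpqnomr
  rot[13] = $qlsrmtpqnomrm
Sorted (with $ < everything):
  sorted[0] = $qlsrmtpqnomrm
  sorted[1] = lsrmtpqnomrm$q
  sorted[2] = m$qlsrmtpqnomr
  sorted[3] = mrm$qlsrmtpqno
  sorted[4] = mtpqnomrm$qlsr
  sorted[5] = nomrm$qlsrmtpq
  sorted[6] = omrm$qlsrmtpqn
  sorted[7] = pqnomrm$qlsrmt
  sorted[8] = qlsrmtpqnomrm$
  sorted[9] = qnomrm$qlsrmtp
  sorted[10] = rm$qlsrmtpqnom
  sorted[11] = rmtpqnomrm$qls
  sorted[12] = srmtpqnomrm$ql
  sorted[13] = tpqnomrm$qlsrm
sorted[6] = omrm$qlsrmtpqn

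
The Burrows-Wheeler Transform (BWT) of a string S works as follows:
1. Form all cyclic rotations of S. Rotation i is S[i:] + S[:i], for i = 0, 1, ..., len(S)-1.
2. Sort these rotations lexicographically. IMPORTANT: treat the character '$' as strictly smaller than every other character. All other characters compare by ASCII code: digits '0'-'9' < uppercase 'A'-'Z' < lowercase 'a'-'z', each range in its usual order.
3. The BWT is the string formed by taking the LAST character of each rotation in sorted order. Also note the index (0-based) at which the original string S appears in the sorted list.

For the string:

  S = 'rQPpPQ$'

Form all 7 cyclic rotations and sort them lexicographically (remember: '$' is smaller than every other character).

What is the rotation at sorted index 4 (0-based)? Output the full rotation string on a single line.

Answer: QPpPQ$r

Derivation:
All 7 rotations (rotation i = S[i:]+S[:i]):
  rot[0] = rQPpPQ$
  rot[1] = QPpPQ$r
  rot[2] = PpPQ$rQ
  rot[3] = pPQ$rQP
  rot[4] = PQ$rQPp
  rot[5] = Q$rQPpP
  rot[6] = $rQPpPQ
Sorted (with $ < everything):
  sorted[0] = $rQPpPQ
  sorted[1] = PQ$rQPp
  sorted[2] = PpPQ$rQ
  sorted[3] = Q$rQPpP
  sorted[4] = QPpPQ$r
  sorted[5] = pPQ$rQP
  sorted[6] = rQPpPQ$
sorted[4] = QPpPQ$r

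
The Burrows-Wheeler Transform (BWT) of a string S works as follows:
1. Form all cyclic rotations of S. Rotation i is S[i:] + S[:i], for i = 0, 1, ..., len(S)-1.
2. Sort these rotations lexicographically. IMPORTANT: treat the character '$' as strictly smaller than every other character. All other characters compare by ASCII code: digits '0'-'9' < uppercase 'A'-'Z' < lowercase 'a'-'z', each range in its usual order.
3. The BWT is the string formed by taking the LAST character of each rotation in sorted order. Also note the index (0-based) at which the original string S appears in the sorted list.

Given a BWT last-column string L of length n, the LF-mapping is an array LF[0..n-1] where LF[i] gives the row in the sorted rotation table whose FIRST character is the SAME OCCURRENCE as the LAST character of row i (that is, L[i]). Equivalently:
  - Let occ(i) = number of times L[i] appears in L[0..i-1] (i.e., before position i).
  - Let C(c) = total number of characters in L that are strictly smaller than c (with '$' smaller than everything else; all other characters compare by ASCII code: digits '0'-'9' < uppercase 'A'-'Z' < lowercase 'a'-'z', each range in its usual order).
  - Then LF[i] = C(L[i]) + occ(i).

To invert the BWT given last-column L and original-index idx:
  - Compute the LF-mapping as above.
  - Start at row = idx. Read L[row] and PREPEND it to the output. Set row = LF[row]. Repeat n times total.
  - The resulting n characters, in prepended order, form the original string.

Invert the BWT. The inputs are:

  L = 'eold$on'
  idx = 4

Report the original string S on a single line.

LF mapping: 2 5 3 1 0 6 4
Walk LF starting at row 4, prepending L[row]:
  step 1: row=4, L[4]='$', prepend. Next row=LF[4]=0
  step 2: row=0, L[0]='e', prepend. Next row=LF[0]=2
  step 3: row=2, L[2]='l', prepend. Next row=LF[2]=3
  step 4: row=3, L[3]='d', prepend. Next row=LF[3]=1
  step 5: row=1, L[1]='o', prepend. Next row=LF[1]=5
  step 6: row=5, L[5]='o', prepend. Next row=LF[5]=6
  step 7: row=6, L[6]='n', prepend. Next row=LF[6]=4
Reversed output: noodle$

Answer: noodle$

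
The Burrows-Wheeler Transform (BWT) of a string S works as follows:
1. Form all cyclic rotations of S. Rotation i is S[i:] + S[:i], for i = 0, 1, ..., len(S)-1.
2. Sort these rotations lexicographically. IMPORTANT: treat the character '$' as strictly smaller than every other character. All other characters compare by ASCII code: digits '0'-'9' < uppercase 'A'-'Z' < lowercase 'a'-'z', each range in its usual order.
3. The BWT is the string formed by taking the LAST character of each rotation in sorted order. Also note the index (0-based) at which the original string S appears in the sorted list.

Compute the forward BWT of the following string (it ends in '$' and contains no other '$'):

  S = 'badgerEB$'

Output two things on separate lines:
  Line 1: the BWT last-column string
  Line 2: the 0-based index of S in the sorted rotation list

All 9 rotations (rotation i = S[i:]+S[:i]):
  rot[0] = badgerEB$
  rot[1] = adgerEB$b
  rot[2] = dgerEB$ba
  rot[3] = gerEB$bad
  rot[4] = erEB$badg
  rot[5] = rEB$badge
  rot[6] = EB$badger
  rot[7] = B$badgerE
  rot[8] = $badgerEB
Sorted (with $ < everything):
  sorted[0] = $badgerEB  (last char: 'B')
  sorted[1] = B$badgerE  (last char: 'E')
  sorted[2] = EB$badger  (last char: 'r')
  sorted[3] = adgerEB$b  (last char: 'b')
  sorted[4] = badgerEB$  (last char: '$')
  sorted[5] = dgerEB$ba  (last char: 'a')
  sorted[6] = erEB$badg  (last char: 'g')
  sorted[7] = gerEB$bad  (last char: 'd')
  sorted[8] = rEB$badge  (last char: 'e')
Last column: BErb$agde
Original string S is at sorted index 4

Answer: BErb$agde
4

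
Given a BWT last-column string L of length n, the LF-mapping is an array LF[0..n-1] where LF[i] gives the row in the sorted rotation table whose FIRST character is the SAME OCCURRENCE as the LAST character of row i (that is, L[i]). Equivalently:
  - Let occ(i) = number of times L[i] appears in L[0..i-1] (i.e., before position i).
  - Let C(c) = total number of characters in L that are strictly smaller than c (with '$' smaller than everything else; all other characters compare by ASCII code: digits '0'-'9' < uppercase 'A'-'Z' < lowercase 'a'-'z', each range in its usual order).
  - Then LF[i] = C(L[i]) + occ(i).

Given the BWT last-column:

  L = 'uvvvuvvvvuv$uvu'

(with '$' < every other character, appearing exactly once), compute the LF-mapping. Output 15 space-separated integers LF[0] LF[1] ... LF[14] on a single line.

Answer: 1 6 7 8 2 9 10 11 12 3 13 0 4 14 5

Derivation:
Char counts: '$':1, 'u':5, 'v':9
C (first-col start): C('$')=0, C('u')=1, C('v')=6
L[0]='u': occ=0, LF[0]=C('u')+0=1+0=1
L[1]='v': occ=0, LF[1]=C('v')+0=6+0=6
L[2]='v': occ=1, LF[2]=C('v')+1=6+1=7
L[3]='v': occ=2, LF[3]=C('v')+2=6+2=8
L[4]='u': occ=1, LF[4]=C('u')+1=1+1=2
L[5]='v': occ=3, LF[5]=C('v')+3=6+3=9
L[6]='v': occ=4, LF[6]=C('v')+4=6+4=10
L[7]='v': occ=5, LF[7]=C('v')+5=6+5=11
L[8]='v': occ=6, LF[8]=C('v')+6=6+6=12
L[9]='u': occ=2, LF[9]=C('u')+2=1+2=3
L[10]='v': occ=7, LF[10]=C('v')+7=6+7=13
L[11]='$': occ=0, LF[11]=C('$')+0=0+0=0
L[12]='u': occ=3, LF[12]=C('u')+3=1+3=4
L[13]='v': occ=8, LF[13]=C('v')+8=6+8=14
L[14]='u': occ=4, LF[14]=C('u')+4=1+4=5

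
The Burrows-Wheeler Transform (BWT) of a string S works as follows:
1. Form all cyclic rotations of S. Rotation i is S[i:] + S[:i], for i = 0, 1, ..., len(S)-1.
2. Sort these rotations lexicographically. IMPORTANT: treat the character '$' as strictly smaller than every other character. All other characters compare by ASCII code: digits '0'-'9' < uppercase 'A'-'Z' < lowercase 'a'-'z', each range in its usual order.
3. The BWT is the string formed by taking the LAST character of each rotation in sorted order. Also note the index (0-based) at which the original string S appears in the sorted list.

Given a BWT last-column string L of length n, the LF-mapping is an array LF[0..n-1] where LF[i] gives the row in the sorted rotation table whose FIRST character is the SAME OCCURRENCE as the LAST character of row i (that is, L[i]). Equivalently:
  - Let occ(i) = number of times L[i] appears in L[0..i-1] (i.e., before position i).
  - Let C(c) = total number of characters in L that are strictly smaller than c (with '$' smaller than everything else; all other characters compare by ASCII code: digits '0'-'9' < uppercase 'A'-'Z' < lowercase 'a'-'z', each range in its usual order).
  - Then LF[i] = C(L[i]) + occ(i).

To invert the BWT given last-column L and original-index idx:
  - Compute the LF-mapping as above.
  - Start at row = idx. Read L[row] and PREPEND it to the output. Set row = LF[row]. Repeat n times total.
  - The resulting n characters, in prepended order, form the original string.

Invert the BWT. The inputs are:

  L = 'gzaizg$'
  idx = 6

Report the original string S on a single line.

Answer: zigzag$

Derivation:
LF mapping: 2 5 1 4 6 3 0
Walk LF starting at row 6, prepending L[row]:
  step 1: row=6, L[6]='$', prepend. Next row=LF[6]=0
  step 2: row=0, L[0]='g', prepend. Next row=LF[0]=2
  step 3: row=2, L[2]='a', prepend. Next row=LF[2]=1
  step 4: row=1, L[1]='z', prepend. Next row=LF[1]=5
  step 5: row=5, L[5]='g', prepend. Next row=LF[5]=3
  step 6: row=3, L[3]='i', prepend. Next row=LF[3]=4
  step 7: row=4, L[4]='z', prepend. Next row=LF[4]=6
Reversed output: zigzag$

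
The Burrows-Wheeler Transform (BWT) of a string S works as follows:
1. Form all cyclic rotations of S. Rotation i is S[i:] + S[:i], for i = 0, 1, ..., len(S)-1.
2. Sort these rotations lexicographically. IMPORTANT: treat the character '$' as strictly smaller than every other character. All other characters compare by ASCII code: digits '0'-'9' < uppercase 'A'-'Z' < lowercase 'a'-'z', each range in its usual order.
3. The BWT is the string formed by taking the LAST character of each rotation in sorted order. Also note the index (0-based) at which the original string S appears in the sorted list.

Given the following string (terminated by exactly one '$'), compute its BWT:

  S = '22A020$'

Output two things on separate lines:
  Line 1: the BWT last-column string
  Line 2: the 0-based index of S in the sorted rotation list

Answer: 02A0$22
4

Derivation:
All 7 rotations (rotation i = S[i:]+S[:i]):
  rot[0] = 22A020$
  rot[1] = 2A020$2
  rot[2] = A020$22
  rot[3] = 020$22A
  rot[4] = 20$22A0
  rot[5] = 0$22A02
  rot[6] = $22A020
Sorted (with $ < everything):
  sorted[0] = $22A020  (last char: '0')
  sorted[1] = 0$22A02  (last char: '2')
  sorted[2] = 020$22A  (last char: 'A')
  sorted[3] = 20$22A0  (last char: '0')
  sorted[4] = 22A020$  (last char: '$')
  sorted[5] = 2A020$2  (last char: '2')
  sorted[6] = A020$22  (last char: '2')
Last column: 02A0$22
Original string S is at sorted index 4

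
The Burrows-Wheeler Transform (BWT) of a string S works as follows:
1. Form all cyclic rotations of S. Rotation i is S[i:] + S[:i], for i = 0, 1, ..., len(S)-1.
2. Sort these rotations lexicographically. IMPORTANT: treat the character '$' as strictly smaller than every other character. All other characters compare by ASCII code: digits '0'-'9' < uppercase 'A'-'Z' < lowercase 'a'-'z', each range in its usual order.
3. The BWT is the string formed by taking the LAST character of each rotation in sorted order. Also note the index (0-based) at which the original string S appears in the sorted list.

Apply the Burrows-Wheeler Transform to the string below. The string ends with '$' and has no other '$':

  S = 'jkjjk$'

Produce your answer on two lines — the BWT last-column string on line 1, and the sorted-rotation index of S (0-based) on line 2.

Answer: kkj$jj
3

Derivation:
All 6 rotations (rotation i = S[i:]+S[:i]):
  rot[0] = jkjjk$
  rot[1] = kjjk$j
  rot[2] = jjk$jk
  rot[3] = jk$jkj
  rot[4] = k$jkjj
  rot[5] = $jkjjk
Sorted (with $ < everything):
  sorted[0] = $jkjjk  (last char: 'k')
  sorted[1] = jjk$jk  (last char: 'k')
  sorted[2] = jk$jkj  (last char: 'j')
  sorted[3] = jkjjk$  (last char: '$')
  sorted[4] = k$jkjj  (last char: 'j')
  sorted[5] = kjjk$j  (last char: 'j')
Last column: kkj$jj
Original string S is at sorted index 3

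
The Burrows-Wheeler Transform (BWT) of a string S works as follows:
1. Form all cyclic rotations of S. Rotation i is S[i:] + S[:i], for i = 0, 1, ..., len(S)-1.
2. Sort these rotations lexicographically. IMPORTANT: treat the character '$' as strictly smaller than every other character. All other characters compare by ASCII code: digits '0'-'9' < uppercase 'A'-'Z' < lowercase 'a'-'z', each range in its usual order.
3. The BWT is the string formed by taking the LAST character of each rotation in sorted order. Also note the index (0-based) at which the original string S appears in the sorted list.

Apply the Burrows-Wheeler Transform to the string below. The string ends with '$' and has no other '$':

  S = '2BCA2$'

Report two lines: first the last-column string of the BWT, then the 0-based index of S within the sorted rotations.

Answer: 2A$C2B
2

Derivation:
All 6 rotations (rotation i = S[i:]+S[:i]):
  rot[0] = 2BCA2$
  rot[1] = BCA2$2
  rot[2] = CA2$2B
  rot[3] = A2$2BC
  rot[4] = 2$2BCA
  rot[5] = $2BCA2
Sorted (with $ < everything):
  sorted[0] = $2BCA2  (last char: '2')
  sorted[1] = 2$2BCA  (last char: 'A')
  sorted[2] = 2BCA2$  (last char: '$')
  sorted[3] = A2$2BC  (last char: 'C')
  sorted[4] = BCA2$2  (last char: '2')
  sorted[5] = CA2$2B  (last char: 'B')
Last column: 2A$C2B
Original string S is at sorted index 2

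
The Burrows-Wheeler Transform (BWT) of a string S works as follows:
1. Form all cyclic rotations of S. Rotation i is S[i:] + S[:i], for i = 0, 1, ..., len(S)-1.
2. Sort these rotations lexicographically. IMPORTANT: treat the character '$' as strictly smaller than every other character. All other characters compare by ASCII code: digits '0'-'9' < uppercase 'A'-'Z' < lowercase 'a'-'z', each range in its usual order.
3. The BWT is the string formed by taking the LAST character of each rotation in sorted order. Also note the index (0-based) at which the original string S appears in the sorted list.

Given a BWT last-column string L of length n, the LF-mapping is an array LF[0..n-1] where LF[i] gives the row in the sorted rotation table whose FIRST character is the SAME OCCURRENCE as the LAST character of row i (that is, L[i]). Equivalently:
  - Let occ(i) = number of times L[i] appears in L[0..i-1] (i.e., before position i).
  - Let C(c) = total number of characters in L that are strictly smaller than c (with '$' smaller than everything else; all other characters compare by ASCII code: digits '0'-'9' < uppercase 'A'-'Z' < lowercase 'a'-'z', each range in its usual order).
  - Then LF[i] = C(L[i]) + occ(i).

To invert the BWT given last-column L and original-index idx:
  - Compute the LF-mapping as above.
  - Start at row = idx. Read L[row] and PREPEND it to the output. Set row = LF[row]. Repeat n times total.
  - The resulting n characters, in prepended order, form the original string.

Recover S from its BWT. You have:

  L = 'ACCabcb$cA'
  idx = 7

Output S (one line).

Answer: bbCAccaCA$

Derivation:
LF mapping: 1 3 4 5 6 8 7 0 9 2
Walk LF starting at row 7, prepending L[row]:
  step 1: row=7, L[7]='$', prepend. Next row=LF[7]=0
  step 2: row=0, L[0]='A', prepend. Next row=LF[0]=1
  step 3: row=1, L[1]='C', prepend. Next row=LF[1]=3
  step 4: row=3, L[3]='a', prepend. Next row=LF[3]=5
  step 5: row=5, L[5]='c', prepend. Next row=LF[5]=8
  step 6: row=8, L[8]='c', prepend. Next row=LF[8]=9
  step 7: row=9, L[9]='A', prepend. Next row=LF[9]=2
  step 8: row=2, L[2]='C', prepend. Next row=LF[2]=4
  step 9: row=4, L[4]='b', prepend. Next row=LF[4]=6
  step 10: row=6, L[6]='b', prepend. Next row=LF[6]=7
Reversed output: bbCAccaCA$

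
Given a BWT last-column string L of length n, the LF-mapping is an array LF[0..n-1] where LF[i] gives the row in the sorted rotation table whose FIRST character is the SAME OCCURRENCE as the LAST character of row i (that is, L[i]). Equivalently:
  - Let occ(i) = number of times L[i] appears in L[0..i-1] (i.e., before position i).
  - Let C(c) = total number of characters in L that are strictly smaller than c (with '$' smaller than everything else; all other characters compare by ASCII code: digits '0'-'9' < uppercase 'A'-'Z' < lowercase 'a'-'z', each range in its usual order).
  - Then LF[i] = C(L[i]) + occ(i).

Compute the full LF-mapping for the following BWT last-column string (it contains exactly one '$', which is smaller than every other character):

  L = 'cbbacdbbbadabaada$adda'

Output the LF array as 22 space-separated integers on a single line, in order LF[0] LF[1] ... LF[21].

Answer: 15 9 10 1 16 17 11 12 13 2 18 3 14 4 5 19 6 0 7 20 21 8

Derivation:
Char counts: '$':1, 'a':8, 'b':6, 'c':2, 'd':5
C (first-col start): C('$')=0, C('a')=1, C('b')=9, C('c')=15, C('d')=17
L[0]='c': occ=0, LF[0]=C('c')+0=15+0=15
L[1]='b': occ=0, LF[1]=C('b')+0=9+0=9
L[2]='b': occ=1, LF[2]=C('b')+1=9+1=10
L[3]='a': occ=0, LF[3]=C('a')+0=1+0=1
L[4]='c': occ=1, LF[4]=C('c')+1=15+1=16
L[5]='d': occ=0, LF[5]=C('d')+0=17+0=17
L[6]='b': occ=2, LF[6]=C('b')+2=9+2=11
L[7]='b': occ=3, LF[7]=C('b')+3=9+3=12
L[8]='b': occ=4, LF[8]=C('b')+4=9+4=13
L[9]='a': occ=1, LF[9]=C('a')+1=1+1=2
L[10]='d': occ=1, LF[10]=C('d')+1=17+1=18
L[11]='a': occ=2, LF[11]=C('a')+2=1+2=3
L[12]='b': occ=5, LF[12]=C('b')+5=9+5=14
L[13]='a': occ=3, LF[13]=C('a')+3=1+3=4
L[14]='a': occ=4, LF[14]=C('a')+4=1+4=5
L[15]='d': occ=2, LF[15]=C('d')+2=17+2=19
L[16]='a': occ=5, LF[16]=C('a')+5=1+5=6
L[17]='$': occ=0, LF[17]=C('$')+0=0+0=0
L[18]='a': occ=6, LF[18]=C('a')+6=1+6=7
L[19]='d': occ=3, LF[19]=C('d')+3=17+3=20
L[20]='d': occ=4, LF[20]=C('d')+4=17+4=21
L[21]='a': occ=7, LF[21]=C('a')+7=1+7=8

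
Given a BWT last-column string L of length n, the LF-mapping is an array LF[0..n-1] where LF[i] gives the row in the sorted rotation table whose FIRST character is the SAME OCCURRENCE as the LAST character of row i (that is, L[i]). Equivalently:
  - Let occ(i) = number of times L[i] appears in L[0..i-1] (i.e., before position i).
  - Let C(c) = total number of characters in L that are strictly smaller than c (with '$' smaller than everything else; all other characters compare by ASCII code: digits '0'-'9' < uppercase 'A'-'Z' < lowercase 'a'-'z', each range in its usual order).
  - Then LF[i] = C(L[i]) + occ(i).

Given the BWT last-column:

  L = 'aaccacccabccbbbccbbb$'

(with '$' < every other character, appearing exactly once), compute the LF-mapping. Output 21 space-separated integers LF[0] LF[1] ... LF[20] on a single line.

Answer: 1 2 12 13 3 14 15 16 4 5 17 18 6 7 8 19 20 9 10 11 0

Derivation:
Char counts: '$':1, 'a':4, 'b':7, 'c':9
C (first-col start): C('$')=0, C('a')=1, C('b')=5, C('c')=12
L[0]='a': occ=0, LF[0]=C('a')+0=1+0=1
L[1]='a': occ=1, LF[1]=C('a')+1=1+1=2
L[2]='c': occ=0, LF[2]=C('c')+0=12+0=12
L[3]='c': occ=1, LF[3]=C('c')+1=12+1=13
L[4]='a': occ=2, LF[4]=C('a')+2=1+2=3
L[5]='c': occ=2, LF[5]=C('c')+2=12+2=14
L[6]='c': occ=3, LF[6]=C('c')+3=12+3=15
L[7]='c': occ=4, LF[7]=C('c')+4=12+4=16
L[8]='a': occ=3, LF[8]=C('a')+3=1+3=4
L[9]='b': occ=0, LF[9]=C('b')+0=5+0=5
L[10]='c': occ=5, LF[10]=C('c')+5=12+5=17
L[11]='c': occ=6, LF[11]=C('c')+6=12+6=18
L[12]='b': occ=1, LF[12]=C('b')+1=5+1=6
L[13]='b': occ=2, LF[13]=C('b')+2=5+2=7
L[14]='b': occ=3, LF[14]=C('b')+3=5+3=8
L[15]='c': occ=7, LF[15]=C('c')+7=12+7=19
L[16]='c': occ=8, LF[16]=C('c')+8=12+8=20
L[17]='b': occ=4, LF[17]=C('b')+4=5+4=9
L[18]='b': occ=5, LF[18]=C('b')+5=5+5=10
L[19]='b': occ=6, LF[19]=C('b')+6=5+6=11
L[20]='$': occ=0, LF[20]=C('$')+0=0+0=0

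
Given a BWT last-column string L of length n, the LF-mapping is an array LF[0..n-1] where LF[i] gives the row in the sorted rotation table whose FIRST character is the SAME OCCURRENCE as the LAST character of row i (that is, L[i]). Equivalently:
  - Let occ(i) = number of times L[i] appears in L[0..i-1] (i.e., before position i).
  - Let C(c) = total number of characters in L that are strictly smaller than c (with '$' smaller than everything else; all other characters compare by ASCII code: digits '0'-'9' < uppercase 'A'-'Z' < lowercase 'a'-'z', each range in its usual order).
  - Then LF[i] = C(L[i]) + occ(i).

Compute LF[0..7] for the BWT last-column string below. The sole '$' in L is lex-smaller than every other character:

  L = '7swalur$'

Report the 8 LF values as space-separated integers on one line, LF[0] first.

Answer: 1 5 7 2 3 6 4 0

Derivation:
Char counts: '$':1, '7':1, 'a':1, 'l':1, 'r':1, 's':1, 'u':1, 'w':1
C (first-col start): C('$')=0, C('7')=1, C('a')=2, C('l')=3, C('r')=4, C('s')=5, C('u')=6, C('w')=7
L[0]='7': occ=0, LF[0]=C('7')+0=1+0=1
L[1]='s': occ=0, LF[1]=C('s')+0=5+0=5
L[2]='w': occ=0, LF[2]=C('w')+0=7+0=7
L[3]='a': occ=0, LF[3]=C('a')+0=2+0=2
L[4]='l': occ=0, LF[4]=C('l')+0=3+0=3
L[5]='u': occ=0, LF[5]=C('u')+0=6+0=6
L[6]='r': occ=0, LF[6]=C('r')+0=4+0=4
L[7]='$': occ=0, LF[7]=C('$')+0=0+0=0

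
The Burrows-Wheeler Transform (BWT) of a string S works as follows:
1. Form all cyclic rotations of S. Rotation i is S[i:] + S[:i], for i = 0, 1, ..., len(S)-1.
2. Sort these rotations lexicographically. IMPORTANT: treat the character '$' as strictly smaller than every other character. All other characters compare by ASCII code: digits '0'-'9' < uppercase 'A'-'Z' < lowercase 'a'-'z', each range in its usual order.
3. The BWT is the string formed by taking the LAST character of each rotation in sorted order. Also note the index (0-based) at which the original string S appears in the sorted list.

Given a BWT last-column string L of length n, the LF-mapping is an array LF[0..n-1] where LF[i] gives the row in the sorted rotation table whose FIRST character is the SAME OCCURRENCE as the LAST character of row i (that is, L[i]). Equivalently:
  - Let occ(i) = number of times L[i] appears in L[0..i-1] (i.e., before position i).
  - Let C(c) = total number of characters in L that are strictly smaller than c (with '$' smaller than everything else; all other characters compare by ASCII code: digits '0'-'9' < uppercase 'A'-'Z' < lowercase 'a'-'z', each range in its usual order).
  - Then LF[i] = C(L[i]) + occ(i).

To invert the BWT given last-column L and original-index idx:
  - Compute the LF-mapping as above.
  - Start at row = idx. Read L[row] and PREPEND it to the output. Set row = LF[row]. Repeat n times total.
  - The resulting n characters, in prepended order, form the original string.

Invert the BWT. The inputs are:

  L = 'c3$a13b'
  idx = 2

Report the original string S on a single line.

Answer: 31a3bc$

Derivation:
LF mapping: 6 2 0 4 1 3 5
Walk LF starting at row 2, prepending L[row]:
  step 1: row=2, L[2]='$', prepend. Next row=LF[2]=0
  step 2: row=0, L[0]='c', prepend. Next row=LF[0]=6
  step 3: row=6, L[6]='b', prepend. Next row=LF[6]=5
  step 4: row=5, L[5]='3', prepend. Next row=LF[5]=3
  step 5: row=3, L[3]='a', prepend. Next row=LF[3]=4
  step 6: row=4, L[4]='1', prepend. Next row=LF[4]=1
  step 7: row=1, L[1]='3', prepend. Next row=LF[1]=2
Reversed output: 31a3bc$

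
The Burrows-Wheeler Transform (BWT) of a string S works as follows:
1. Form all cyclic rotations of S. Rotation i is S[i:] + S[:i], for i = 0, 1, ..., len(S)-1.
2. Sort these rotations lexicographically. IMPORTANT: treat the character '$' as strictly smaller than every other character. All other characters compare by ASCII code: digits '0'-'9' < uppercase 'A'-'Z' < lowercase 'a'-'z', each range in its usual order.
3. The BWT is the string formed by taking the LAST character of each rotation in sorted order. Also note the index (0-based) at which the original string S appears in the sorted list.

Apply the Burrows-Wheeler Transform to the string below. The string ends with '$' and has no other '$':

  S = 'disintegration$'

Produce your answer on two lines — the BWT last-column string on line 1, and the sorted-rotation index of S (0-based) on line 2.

All 15 rotations (rotation i = S[i:]+S[:i]):
  rot[0] = disintegration$
  rot[1] = isintegration$d
  rot[2] = sintegration$di
  rot[3] = integration$dis
  rot[4] = ntegration$disi
  rot[5] = tegration$disin
  rot[6] = egration$disint
  rot[7] = gration$disinte
  rot[8] = ration$disinteg
  rot[9] = ation$disintegr
  rot[10] = tion$disintegra
  rot[11] = ion$disintegrat
  rot[12] = on$disintegrati
  rot[13] = n$disintegratio
  rot[14] = $disintegration
Sorted (with $ < everything):
  sorted[0] = $disintegration  (last char: 'n')
  sorted[1] = ation$disintegr  (last char: 'r')
  sorted[2] = disintegration$  (last char: '$')
  sorted[3] = egration$disint  (last char: 't')
  sorted[4] = gration$disinte  (last char: 'e')
  sorted[5] = integration$dis  (last char: 's')
  sorted[6] = ion$disintegrat  (last char: 't')
  sorted[7] = isintegration$d  (last char: 'd')
  sorted[8] = n$disintegratio  (last char: 'o')
  sorted[9] = ntegration$disi  (last char: 'i')
  sorted[10] = on$disintegrati  (last char: 'i')
  sorted[11] = ration$disinteg  (last char: 'g')
  sorted[12] = sintegration$di  (last char: 'i')
  sorted[13] = tegration$disin  (last char: 'n')
  sorted[14] = tion$disintegra  (last char: 'a')
Last column: nr$testdoiigina
Original string S is at sorted index 2

Answer: nr$testdoiigina
2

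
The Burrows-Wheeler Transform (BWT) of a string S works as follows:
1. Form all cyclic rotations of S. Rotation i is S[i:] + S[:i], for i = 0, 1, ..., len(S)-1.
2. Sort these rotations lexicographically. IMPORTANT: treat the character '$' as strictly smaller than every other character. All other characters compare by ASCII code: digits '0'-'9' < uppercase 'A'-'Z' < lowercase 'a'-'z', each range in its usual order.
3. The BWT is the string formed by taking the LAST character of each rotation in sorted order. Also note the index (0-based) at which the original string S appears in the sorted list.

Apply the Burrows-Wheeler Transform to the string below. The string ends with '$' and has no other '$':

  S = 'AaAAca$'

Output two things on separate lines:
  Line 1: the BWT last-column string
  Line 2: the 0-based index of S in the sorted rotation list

All 7 rotations (rotation i = S[i:]+S[:i]):
  rot[0] = AaAAca$
  rot[1] = aAAca$A
  rot[2] = AAca$Aa
  rot[3] = Aca$AaA
  rot[4] = ca$AaAA
  rot[5] = a$AaAAc
  rot[6] = $AaAAca
Sorted (with $ < everything):
  sorted[0] = $AaAAca  (last char: 'a')
  sorted[1] = AAca$Aa  (last char: 'a')
  sorted[2] = AaAAca$  (last char: '$')
  sorted[3] = Aca$AaA  (last char: 'A')
  sorted[4] = a$AaAAc  (last char: 'c')
  sorted[5] = aAAca$A  (last char: 'A')
  sorted[6] = ca$AaAA  (last char: 'A')
Last column: aa$AcAA
Original string S is at sorted index 2

Answer: aa$AcAA
2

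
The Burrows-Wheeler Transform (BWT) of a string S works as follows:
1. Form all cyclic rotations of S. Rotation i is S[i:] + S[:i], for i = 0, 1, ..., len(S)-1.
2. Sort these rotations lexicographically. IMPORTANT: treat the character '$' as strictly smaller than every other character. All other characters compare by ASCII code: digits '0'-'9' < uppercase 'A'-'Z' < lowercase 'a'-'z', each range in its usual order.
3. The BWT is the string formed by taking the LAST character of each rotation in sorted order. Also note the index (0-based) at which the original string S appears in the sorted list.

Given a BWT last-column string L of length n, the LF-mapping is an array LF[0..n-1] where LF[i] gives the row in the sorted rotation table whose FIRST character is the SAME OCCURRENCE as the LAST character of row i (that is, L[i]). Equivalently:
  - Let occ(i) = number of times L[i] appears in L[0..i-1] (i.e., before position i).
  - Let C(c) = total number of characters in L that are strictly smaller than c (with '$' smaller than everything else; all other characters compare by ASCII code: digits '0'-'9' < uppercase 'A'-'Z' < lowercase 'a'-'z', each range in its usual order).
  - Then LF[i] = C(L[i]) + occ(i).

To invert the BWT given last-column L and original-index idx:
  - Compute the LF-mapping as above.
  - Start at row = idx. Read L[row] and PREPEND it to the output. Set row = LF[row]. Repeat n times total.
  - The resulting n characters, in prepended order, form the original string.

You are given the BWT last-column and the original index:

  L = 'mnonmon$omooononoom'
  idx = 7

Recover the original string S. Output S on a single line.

LF mapping: 1 5 10 6 2 11 7 0 12 3 13 14 15 8 16 9 17 18 4
Walk LF starting at row 7, prepending L[row]:
  step 1: row=7, L[7]='$', prepend. Next row=LF[7]=0
  step 2: row=0, L[0]='m', prepend. Next row=LF[0]=1
  step 3: row=1, L[1]='n', prepend. Next row=LF[1]=5
  step 4: row=5, L[5]='o', prepend. Next row=LF[5]=11
  step 5: row=11, L[11]='o', prepend. Next row=LF[11]=14
  step 6: row=14, L[14]='o', prepend. Next row=LF[14]=16
  step 7: row=16, L[16]='o', prepend. Next row=LF[16]=17
  step 8: row=17, L[17]='o', prepend. Next row=LF[17]=18
  step 9: row=18, L[18]='m', prepend. Next row=LF[18]=4
  step 10: row=4, L[4]='m', prepend. Next row=LF[4]=2
  step 11: row=2, L[2]='o', prepend. Next row=LF[2]=10
  step 12: row=10, L[10]='o', prepend. Next row=LF[10]=13
  step 13: row=13, L[13]='n', prepend. Next row=LF[13]=8
  step 14: row=8, L[8]='o', prepend. Next row=LF[8]=12
  step 15: row=12, L[12]='o', prepend. Next row=LF[12]=15
  step 16: row=15, L[15]='n', prepend. Next row=LF[15]=9
  step 17: row=9, L[9]='m', prepend. Next row=LF[9]=3
  step 18: row=3, L[3]='n', prepend. Next row=LF[3]=6
  step 19: row=6, L[6]='n', prepend. Next row=LF[6]=7
Reversed output: nnmnoonoommooooonm$

Answer: nnmnoonoommooooonm$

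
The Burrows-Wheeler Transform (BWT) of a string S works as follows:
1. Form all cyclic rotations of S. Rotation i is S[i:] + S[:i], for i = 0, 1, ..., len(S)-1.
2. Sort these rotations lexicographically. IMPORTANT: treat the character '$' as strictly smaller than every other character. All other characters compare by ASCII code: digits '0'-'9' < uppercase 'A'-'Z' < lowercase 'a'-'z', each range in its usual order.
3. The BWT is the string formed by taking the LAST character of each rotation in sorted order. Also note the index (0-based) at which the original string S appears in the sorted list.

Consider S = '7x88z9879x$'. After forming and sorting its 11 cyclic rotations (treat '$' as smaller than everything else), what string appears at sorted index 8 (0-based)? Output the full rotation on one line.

Answer: x$7x88z9879

Derivation:
All 11 rotations (rotation i = S[i:]+S[:i]):
  rot[0] = 7x88z9879x$
  rot[1] = x88z9879x$7
  rot[2] = 88z9879x$7x
  rot[3] = 8z9879x$7x8
  rot[4] = z9879x$7x88
  rot[5] = 9879x$7x88z
  rot[6] = 879x$7x88z9
  rot[7] = 79x$7x88z98
  rot[8] = 9x$7x88z987
  rot[9] = x$7x88z9879
  rot[10] = $7x88z9879x
Sorted (with $ < everything):
  sorted[0] = $7x88z9879x
  sorted[1] = 79x$7x88z98
  sorted[2] = 7x88z9879x$
  sorted[3] = 879x$7x88z9
  sorted[4] = 88z9879x$7x
  sorted[5] = 8z9879x$7x8
  sorted[6] = 9879x$7x88z
  sorted[7] = 9x$7x88z987
  sorted[8] = x$7x88z9879
  sorted[9] = x88z9879x$7
  sorted[10] = z9879x$7x88
sorted[8] = x$7x88z9879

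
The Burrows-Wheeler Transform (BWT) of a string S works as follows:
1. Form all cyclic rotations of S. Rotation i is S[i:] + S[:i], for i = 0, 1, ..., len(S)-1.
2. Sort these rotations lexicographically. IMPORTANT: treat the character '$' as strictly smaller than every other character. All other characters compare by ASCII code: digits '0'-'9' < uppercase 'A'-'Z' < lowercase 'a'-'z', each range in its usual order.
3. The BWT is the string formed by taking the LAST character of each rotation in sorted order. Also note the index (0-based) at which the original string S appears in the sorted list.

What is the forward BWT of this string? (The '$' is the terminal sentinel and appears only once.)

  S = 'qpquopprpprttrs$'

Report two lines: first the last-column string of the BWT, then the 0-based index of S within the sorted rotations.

Answer: suorqpp$pptprtrq
7

Derivation:
All 16 rotations (rotation i = S[i:]+S[:i]):
  rot[0] = qpquopprpprttrs$
  rot[1] = pquopprpprttrs$q
  rot[2] = quopprpprttrs$qp
  rot[3] = uopprpprttrs$qpq
  rot[4] = opprpprttrs$qpqu
  rot[5] = pprpprttrs$qpquo
  rot[6] = prpprttrs$qpquop
  rot[7] = rpprttrs$qpquopp
  rot[8] = pprttrs$qpquoppr
  rot[9] = prttrs$qpquopprp
  rot[10] = rttrs$qpquopprpp
  rot[11] = ttrs$qpquopprppr
  rot[12] = trs$qpquopprpprt
  rot[13] = rs$qpquopprpprtt
  rot[14] = s$qpquopprpprttr
  rot[15] = $qpquopprpprttrs
Sorted (with $ < everything):
  sorted[0] = $qpquopprpprttrs  (last char: 's')
  sorted[1] = opprpprttrs$qpqu  (last char: 'u')
  sorted[2] = pprpprttrs$qpquo  (last char: 'o')
  sorted[3] = pprttrs$qpquoppr  (last char: 'r')
  sorted[4] = pquopprpprttrs$q  (last char: 'q')
  sorted[5] = prpprttrs$qpquop  (last char: 'p')
  sorted[6] = prttrs$qpquopprp  (last char: 'p')
  sorted[7] = qpquopprpprttrs$  (last char: '$')
  sorted[8] = quopprpprttrs$qp  (last char: 'p')
  sorted[9] = rpprttrs$qpquopp  (last char: 'p')
  sorted[10] = rs$qpquopprpprtt  (last char: 't')
  sorted[11] = rttrs$qpquopprpp  (last char: 'p')
  sorted[12] = s$qpquopprpprttr  (last char: 'r')
  sorted[13] = trs$qpquopprpprt  (last char: 't')
  sorted[14] = ttrs$qpquopprppr  (last char: 'r')
  sorted[15] = uopprpprttrs$qpq  (last char: 'q')
Last column: suorqpp$pptprtrq
Original string S is at sorted index 7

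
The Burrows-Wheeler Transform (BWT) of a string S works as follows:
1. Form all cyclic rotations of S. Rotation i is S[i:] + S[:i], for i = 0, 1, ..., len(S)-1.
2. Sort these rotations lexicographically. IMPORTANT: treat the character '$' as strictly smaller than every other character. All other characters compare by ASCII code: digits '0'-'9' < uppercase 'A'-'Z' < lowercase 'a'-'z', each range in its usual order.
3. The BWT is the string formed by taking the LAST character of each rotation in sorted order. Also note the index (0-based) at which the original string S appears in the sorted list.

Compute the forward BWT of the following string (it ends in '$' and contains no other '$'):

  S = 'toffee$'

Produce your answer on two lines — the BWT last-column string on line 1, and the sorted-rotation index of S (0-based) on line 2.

Answer: eeffot$
6

Derivation:
All 7 rotations (rotation i = S[i:]+S[:i]):
  rot[0] = toffee$
  rot[1] = offee$t
  rot[2] = ffee$to
  rot[3] = fee$tof
  rot[4] = ee$toff
  rot[5] = e$toffe
  rot[6] = $toffee
Sorted (with $ < everything):
  sorted[0] = $toffee  (last char: 'e')
  sorted[1] = e$toffe  (last char: 'e')
  sorted[2] = ee$toff  (last char: 'f')
  sorted[3] = fee$tof  (last char: 'f')
  sorted[4] = ffee$to  (last char: 'o')
  sorted[5] = offee$t  (last char: 't')
  sorted[6] = toffee$  (last char: '$')
Last column: eeffot$
Original string S is at sorted index 6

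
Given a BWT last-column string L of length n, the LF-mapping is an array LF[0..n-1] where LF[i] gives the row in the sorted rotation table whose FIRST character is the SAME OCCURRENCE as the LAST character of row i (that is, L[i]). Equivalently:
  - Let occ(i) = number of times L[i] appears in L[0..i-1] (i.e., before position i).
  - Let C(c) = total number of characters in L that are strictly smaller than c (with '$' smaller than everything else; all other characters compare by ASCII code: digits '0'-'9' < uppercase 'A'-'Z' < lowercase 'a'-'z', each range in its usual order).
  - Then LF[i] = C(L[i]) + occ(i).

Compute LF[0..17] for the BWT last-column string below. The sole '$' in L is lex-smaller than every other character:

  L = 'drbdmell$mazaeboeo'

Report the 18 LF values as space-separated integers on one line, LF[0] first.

Char counts: '$':1, 'a':2, 'b':2, 'd':2, 'e':3, 'l':2, 'm':2, 'o':2, 'r':1, 'z':1
C (first-col start): C('$')=0, C('a')=1, C('b')=3, C('d')=5, C('e')=7, C('l')=10, C('m')=12, C('o')=14, C('r')=16, C('z')=17
L[0]='d': occ=0, LF[0]=C('d')+0=5+0=5
L[1]='r': occ=0, LF[1]=C('r')+0=16+0=16
L[2]='b': occ=0, LF[2]=C('b')+0=3+0=3
L[3]='d': occ=1, LF[3]=C('d')+1=5+1=6
L[4]='m': occ=0, LF[4]=C('m')+0=12+0=12
L[5]='e': occ=0, LF[5]=C('e')+0=7+0=7
L[6]='l': occ=0, LF[6]=C('l')+0=10+0=10
L[7]='l': occ=1, LF[7]=C('l')+1=10+1=11
L[8]='$': occ=0, LF[8]=C('$')+0=0+0=0
L[9]='m': occ=1, LF[9]=C('m')+1=12+1=13
L[10]='a': occ=0, LF[10]=C('a')+0=1+0=1
L[11]='z': occ=0, LF[11]=C('z')+0=17+0=17
L[12]='a': occ=1, LF[12]=C('a')+1=1+1=2
L[13]='e': occ=1, LF[13]=C('e')+1=7+1=8
L[14]='b': occ=1, LF[14]=C('b')+1=3+1=4
L[15]='o': occ=0, LF[15]=C('o')+0=14+0=14
L[16]='e': occ=2, LF[16]=C('e')+2=7+2=9
L[17]='o': occ=1, LF[17]=C('o')+1=14+1=15

Answer: 5 16 3 6 12 7 10 11 0 13 1 17 2 8 4 14 9 15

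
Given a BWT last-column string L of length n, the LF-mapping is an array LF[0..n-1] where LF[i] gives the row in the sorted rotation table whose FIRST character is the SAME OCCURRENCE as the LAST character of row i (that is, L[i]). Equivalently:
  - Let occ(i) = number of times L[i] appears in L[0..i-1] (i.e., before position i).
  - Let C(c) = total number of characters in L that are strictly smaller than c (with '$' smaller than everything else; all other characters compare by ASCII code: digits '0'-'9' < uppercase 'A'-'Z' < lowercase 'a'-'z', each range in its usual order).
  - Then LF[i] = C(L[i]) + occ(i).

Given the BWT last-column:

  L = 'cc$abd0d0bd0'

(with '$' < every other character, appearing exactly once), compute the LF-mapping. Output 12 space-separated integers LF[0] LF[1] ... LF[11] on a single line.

Char counts: '$':1, '0':3, 'a':1, 'b':2, 'c':2, 'd':3
C (first-col start): C('$')=0, C('0')=1, C('a')=4, C('b')=5, C('c')=7, C('d')=9
L[0]='c': occ=0, LF[0]=C('c')+0=7+0=7
L[1]='c': occ=1, LF[1]=C('c')+1=7+1=8
L[2]='$': occ=0, LF[2]=C('$')+0=0+0=0
L[3]='a': occ=0, LF[3]=C('a')+0=4+0=4
L[4]='b': occ=0, LF[4]=C('b')+0=5+0=5
L[5]='d': occ=0, LF[5]=C('d')+0=9+0=9
L[6]='0': occ=0, LF[6]=C('0')+0=1+0=1
L[7]='d': occ=1, LF[7]=C('d')+1=9+1=10
L[8]='0': occ=1, LF[8]=C('0')+1=1+1=2
L[9]='b': occ=1, LF[9]=C('b')+1=5+1=6
L[10]='d': occ=2, LF[10]=C('d')+2=9+2=11
L[11]='0': occ=2, LF[11]=C('0')+2=1+2=3

Answer: 7 8 0 4 5 9 1 10 2 6 11 3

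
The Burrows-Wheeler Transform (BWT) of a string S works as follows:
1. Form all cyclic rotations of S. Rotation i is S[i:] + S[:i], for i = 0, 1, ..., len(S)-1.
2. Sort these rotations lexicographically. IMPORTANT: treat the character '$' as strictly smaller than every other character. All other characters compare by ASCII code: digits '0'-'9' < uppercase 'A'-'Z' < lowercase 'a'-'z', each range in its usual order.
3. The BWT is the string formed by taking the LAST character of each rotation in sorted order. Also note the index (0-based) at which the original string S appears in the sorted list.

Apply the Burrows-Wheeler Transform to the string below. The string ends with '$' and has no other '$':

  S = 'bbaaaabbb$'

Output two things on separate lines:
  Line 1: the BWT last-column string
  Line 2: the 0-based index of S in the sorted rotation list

Answer: bbaaabbb$a
8

Derivation:
All 10 rotations (rotation i = S[i:]+S[:i]):
  rot[0] = bbaaaabbb$
  rot[1] = baaaabbb$b
  rot[2] = aaaabbb$bb
  rot[3] = aaabbb$bba
  rot[4] = aabbb$bbaa
  rot[5] = abbb$bbaaa
  rot[6] = bbb$bbaaaa
  rot[7] = bb$bbaaaab
  rot[8] = b$bbaaaabb
  rot[9] = $bbaaaabbb
Sorted (with $ < everything):
  sorted[0] = $bbaaaabbb  (last char: 'b')
  sorted[1] = aaaabbb$bb  (last char: 'b')
  sorted[2] = aaabbb$bba  (last char: 'a')
  sorted[3] = aabbb$bbaa  (last char: 'a')
  sorted[4] = abbb$bbaaa  (last char: 'a')
  sorted[5] = b$bbaaaabb  (last char: 'b')
  sorted[6] = baaaabbb$b  (last char: 'b')
  sorted[7] = bb$bbaaaab  (last char: 'b')
  sorted[8] = bbaaaabbb$  (last char: '$')
  sorted[9] = bbb$bbaaaa  (last char: 'a')
Last column: bbaaabbb$a
Original string S is at sorted index 8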